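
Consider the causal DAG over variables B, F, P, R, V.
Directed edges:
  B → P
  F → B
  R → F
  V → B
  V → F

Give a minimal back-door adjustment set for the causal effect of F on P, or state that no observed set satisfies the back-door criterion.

desc(F)\{F}={B,P}; candidates ⊆ {R,V}.
size 0: {}; under {} F still reaches {B,P,R,V} ∋ P.
{V}: F⊥P given {V} in G with F→· removed — back-door holds.

F→P: minimal back-door set {V}.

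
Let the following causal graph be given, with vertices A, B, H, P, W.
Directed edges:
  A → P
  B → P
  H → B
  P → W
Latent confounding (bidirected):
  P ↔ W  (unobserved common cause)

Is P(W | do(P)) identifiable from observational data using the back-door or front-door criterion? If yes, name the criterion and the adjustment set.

P(W|do(P)): not identifiable (no BD/FD set).

desc(P)\{P}={W}; candidates ⊆ {A,B,H}.
P↔W: latent back-door arc(s) into P.
size 0: {}; under {} P still reaches {A,B,H,W} ∋ W.
size 1: {A}, {B}, {H}; under {A} P still reaches {B,H,W} ∋ W.
size 2: {A,B}, {A,H}, {B,H}; under {A,B} P still reaches {W} ∋ W.
P↔W cannot be blocked by any observed set — no back-door set.
No mediator lies on a directed P→…→W path.
Neither criterion identifies P(W|do(P)) in this graph.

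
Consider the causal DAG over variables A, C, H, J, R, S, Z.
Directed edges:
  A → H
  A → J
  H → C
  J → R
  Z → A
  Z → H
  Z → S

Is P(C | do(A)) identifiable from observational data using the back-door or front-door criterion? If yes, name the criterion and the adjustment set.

P(C|do(A)): backdoor, adjust for {Z}.

desc(A)\{A}={C,H,J,R}; candidates ⊆ {S,Z}.
size 0: {}; under {} A still reaches {C,H,S,Z} ∋ C.
{Z}: A⊥C given {Z} in G with A→· removed — back-door holds.
P(C|do(A)) = Σ_{Z} P(C|A,Z)·P(Z).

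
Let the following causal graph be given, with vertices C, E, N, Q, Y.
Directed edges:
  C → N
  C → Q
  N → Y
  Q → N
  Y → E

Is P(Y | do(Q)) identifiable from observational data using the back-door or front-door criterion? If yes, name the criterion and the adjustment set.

desc(Q)\{Q}={E,N,Y}; candidates ⊆ {C}.
size 0: {}; under {} Q still reaches {C,E,N,Y} ∋ Y.
{C}: Q⊥Y given {C} in G with Q→· removed — back-door holds.
P(Y|do(Q)) = Σ_{C} P(Y|Q,C)·P(C).

P(Y|do(Q)): backdoor, adjust for {C}.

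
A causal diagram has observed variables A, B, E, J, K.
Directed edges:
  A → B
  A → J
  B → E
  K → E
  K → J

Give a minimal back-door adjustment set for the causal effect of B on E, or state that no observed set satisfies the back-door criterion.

B→E: minimal back-door set ∅.

desc(B)\{B}={E}; candidates ⊆ {A,J,K}.
∅: B⊥E given ∅ in G with B→· removed — back-door holds.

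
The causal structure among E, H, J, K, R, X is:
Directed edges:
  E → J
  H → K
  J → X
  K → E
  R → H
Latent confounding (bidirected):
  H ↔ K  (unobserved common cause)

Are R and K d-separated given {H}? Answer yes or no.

Bayes-Ball from R | {H} reaches {E,J,K,X}.
K ∈ reach(R|{H}) ⇒ R ⊥̸ K | {H}.

No — R and K are d-connected given {H}.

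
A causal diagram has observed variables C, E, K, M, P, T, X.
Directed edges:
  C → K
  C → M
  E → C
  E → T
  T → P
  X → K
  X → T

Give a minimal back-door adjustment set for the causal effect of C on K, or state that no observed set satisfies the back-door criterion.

C→K: minimal back-door set ∅.

desc(C)\{C}={K,M}; candidates ⊆ {E,P,T,X}.
∅: C⊥K given ∅ in G with C→· removed — back-door holds.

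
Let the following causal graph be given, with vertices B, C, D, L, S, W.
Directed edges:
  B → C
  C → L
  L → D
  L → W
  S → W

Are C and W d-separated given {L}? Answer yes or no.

Yes — C ⊥ W | {L}.

Bayes-Ball from C | {L} reaches {B}.
W ∉ reach(C|{L}) ⇒ C ⊥ W | {L}.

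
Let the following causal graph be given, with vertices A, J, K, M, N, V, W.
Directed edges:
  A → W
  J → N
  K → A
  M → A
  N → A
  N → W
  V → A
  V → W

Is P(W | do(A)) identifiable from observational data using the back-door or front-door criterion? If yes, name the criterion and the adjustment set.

desc(A)\{A}={W}; candidates ⊆ {J,K,M,N,V}.
size 0: {}; under {} A still reaches {J,K,M,N,V,W} ∋ W.
size 1: {J}, {K}, {M} …(+2); under {J} A still reaches {K,M,N,V,W} ∋ W.
{N,V}: A⊥W given {N,V} in G with A→· removed — back-door holds.
P(W|do(A)) = Σ_{N,V} P(W|A,N,V)·P(N,V).

P(W|do(A)): backdoor, adjust for {N, V}.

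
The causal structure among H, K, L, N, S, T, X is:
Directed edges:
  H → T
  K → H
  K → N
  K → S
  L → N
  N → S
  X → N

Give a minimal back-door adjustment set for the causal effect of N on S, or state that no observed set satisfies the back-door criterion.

N→S: minimal back-door set {K}.

desc(N)\{N}={S}; candidates ⊆ {H,K,L,T,X}.
size 0: {}; under {} N still reaches {H,K,L,S,T,X} ∋ S.
{K}: N⊥S given {K} in G with N→· removed — back-door holds.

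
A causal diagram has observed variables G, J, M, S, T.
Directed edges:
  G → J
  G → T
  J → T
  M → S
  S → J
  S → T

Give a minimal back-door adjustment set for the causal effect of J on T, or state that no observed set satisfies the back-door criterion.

J→T: minimal back-door set {G, S}.

desc(J)\{J}={T}; candidates ⊆ {G,M,S}.
size 0: {}; under {} J still reaches {G,M,S,T} ∋ T.
size 1: {G}, {M}, {S}; under {G} J still reaches {M,S,T} ∋ T.
{G,S}: J⊥T given {G,S} in G with J→· removed — back-door holds.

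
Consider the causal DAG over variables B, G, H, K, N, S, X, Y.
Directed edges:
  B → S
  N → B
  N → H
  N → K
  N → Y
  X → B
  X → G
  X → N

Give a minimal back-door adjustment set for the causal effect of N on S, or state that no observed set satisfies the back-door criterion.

N→S: minimal back-door set {X}.

desc(N)\{N}={B,H,K,S,Y}; candidates ⊆ {G,X}.
size 0: {}; under {} N still reaches {B,G,S,X} ∋ S.
{X}: N⊥S given {X} in G with N→· removed — back-door holds.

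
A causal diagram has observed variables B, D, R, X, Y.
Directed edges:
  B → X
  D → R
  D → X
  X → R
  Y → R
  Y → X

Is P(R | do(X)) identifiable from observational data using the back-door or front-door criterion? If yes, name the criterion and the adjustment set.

desc(X)\{X}={R}; candidates ⊆ {B,D,Y}.
size 0: {}; under {} X still reaches {B,D,R,Y} ∋ R.
size 1: {B}, {D}, {Y}; under {B} X still reaches {D,R,Y} ∋ R.
{D,Y}: X⊥R given {D,Y} in G with X→· removed — back-door holds.
P(R|do(X)) = Σ_{D,Y} P(R|X,D,Y)·P(D,Y).

P(R|do(X)): backdoor, adjust for {D, Y}.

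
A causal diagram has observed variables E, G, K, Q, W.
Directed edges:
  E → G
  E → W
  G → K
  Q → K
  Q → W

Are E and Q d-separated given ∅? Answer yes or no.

Yes — E ⊥ Q | ∅.

Bayes-Ball from E | ∅ reaches {G,K,W}.
Q ∉ reach(E|∅) ⇒ E ⊥ Q | ∅.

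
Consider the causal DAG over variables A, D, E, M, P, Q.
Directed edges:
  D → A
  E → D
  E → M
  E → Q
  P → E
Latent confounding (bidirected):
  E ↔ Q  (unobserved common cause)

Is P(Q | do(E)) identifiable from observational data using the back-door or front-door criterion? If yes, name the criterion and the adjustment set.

P(Q|do(E)): not identifiable (no BD/FD set).

desc(E)\{E}={A,D,M,Q}; candidates ⊆ {P}.
E↔Q: latent back-door arc(s) into E.
size 0: {}; under {} E still reaches {P,Q} ∋ Q.
size 1: {P}; under {P} E still reaches {Q} ∋ Q.
E↔Q cannot be blocked by any observed set — no back-door set.
No mediator lies on a directed E→…→Q path.
Neither criterion identifies P(Q|do(E)) in this graph.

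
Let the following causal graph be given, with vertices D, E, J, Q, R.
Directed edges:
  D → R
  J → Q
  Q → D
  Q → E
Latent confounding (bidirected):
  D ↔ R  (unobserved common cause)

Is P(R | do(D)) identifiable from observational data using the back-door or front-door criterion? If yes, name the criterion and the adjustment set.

P(R|do(D)): not identifiable (no BD/FD set).

desc(D)\{D}={R}; candidates ⊆ {E,J,Q}.
D↔R: latent back-door arc(s) into D.
size 0: {}; under {} D still reaches {E,J,Q,R} ∋ R.
size 1: {E}, {J}, {Q}; under {E} D still reaches {J,Q,R} ∋ R.
size 2: {E,J}, {E,Q}, {J,Q}; under {E,J} D still reaches {Q,R} ∋ R.
D↔R cannot be blocked by any observed set — no back-door set.
No mediator lies on a directed D→…→R path.
Neither criterion identifies P(R|do(D)) in this graph.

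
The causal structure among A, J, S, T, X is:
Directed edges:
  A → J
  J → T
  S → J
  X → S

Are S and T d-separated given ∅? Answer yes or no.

No — S and T are d-connected given ∅.

Bayes-Ball from S | ∅ reaches {J,T,X}.
T ∈ reach(S|∅) ⇒ S ⊥̸ T | ∅.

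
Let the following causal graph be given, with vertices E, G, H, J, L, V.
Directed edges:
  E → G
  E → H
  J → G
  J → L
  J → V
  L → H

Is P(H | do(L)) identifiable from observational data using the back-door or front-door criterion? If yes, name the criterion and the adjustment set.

P(H|do(L)): backdoor, adjust for ∅.

desc(L)\{L}={H}; candidates ⊆ {E,G,J,V}.
∅: L⊥H given ∅ in G with L→· removed — back-door holds.
P(H|do(L)) = P(H|L) — no adjustment needed.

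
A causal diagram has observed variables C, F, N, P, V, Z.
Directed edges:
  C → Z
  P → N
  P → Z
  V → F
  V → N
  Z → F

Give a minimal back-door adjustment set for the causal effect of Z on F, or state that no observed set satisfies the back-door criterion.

Z→F: minimal back-door set ∅.

desc(Z)\{Z}={F}; candidates ⊆ {C,N,P,V}.
∅: Z⊥F given ∅ in G with Z→· removed — back-door holds.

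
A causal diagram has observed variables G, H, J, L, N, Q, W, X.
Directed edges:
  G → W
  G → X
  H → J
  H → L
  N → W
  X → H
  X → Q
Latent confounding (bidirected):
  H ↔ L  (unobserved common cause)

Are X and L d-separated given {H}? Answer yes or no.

No — X and L are d-connected given {H}.

Bayes-Ball from X | {H} reaches {G,L,Q,W}.
L ∈ reach(X|{H}) ⇒ X ⊥̸ L | {H}.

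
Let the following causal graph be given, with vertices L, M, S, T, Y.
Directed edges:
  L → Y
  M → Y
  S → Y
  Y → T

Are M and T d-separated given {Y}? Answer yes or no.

Yes — M ⊥ T | {Y}.

Bayes-Ball from M | {Y} reaches {L,S}.
T ∉ reach(M|{Y}) ⇒ M ⊥ T | {Y}.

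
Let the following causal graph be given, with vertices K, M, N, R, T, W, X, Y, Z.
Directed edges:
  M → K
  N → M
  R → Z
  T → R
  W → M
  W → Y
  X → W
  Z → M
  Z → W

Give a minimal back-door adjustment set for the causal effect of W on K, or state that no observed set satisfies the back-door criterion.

W→K: minimal back-door set {Z}.

desc(W)\{W}={K,M,Y}; candidates ⊆ {N,R,T,X,Z}.
size 0: {}; under {} W still reaches {K,M,R,T,X,Z} ∋ K.
{Z}: W⊥K given {Z} in G with W→· removed — back-door holds.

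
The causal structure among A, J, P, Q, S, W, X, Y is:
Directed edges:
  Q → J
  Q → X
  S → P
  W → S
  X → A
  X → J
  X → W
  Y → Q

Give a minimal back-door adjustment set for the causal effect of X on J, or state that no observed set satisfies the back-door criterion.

desc(X)\{X}={A,J,P,S,W}; candidates ⊆ {Q,Y}.
size 0: {}; under {} X still reaches {J,Q,Y} ∋ J.
{Q}: X⊥J given {Q} in G with X→· removed — back-door holds.

X→J: minimal back-door set {Q}.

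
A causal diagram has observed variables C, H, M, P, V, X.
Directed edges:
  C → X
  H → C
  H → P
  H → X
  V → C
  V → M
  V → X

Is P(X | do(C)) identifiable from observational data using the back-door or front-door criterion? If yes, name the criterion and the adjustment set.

P(X|do(C)): backdoor, adjust for {H, V}.

desc(C)\{C}={X}; candidates ⊆ {H,M,P,V}.
size 0: {}; under {} C still reaches {H,M,P,V,X} ∋ X.
size 1: {H}, {M}, {P} …(+1); under {H} C still reaches {M,V,X} ∋ X.
{H,V}: C⊥X given {H,V} in G with C→· removed — back-door holds.
P(X|do(C)) = Σ_{H,V} P(X|C,H,V)·P(H,V).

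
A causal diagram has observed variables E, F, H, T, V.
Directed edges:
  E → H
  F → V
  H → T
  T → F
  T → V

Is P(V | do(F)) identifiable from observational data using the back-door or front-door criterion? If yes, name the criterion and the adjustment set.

P(V|do(F)): backdoor, adjust for {T}.

desc(F)\{F}={V}; candidates ⊆ {E,H,T}.
size 0: {}; under {} F still reaches {E,H,T,V} ∋ V.
{T}: F⊥V given {T} in G with F→· removed — back-door holds.
P(V|do(F)) = Σ_{T} P(V|F,T)·P(T).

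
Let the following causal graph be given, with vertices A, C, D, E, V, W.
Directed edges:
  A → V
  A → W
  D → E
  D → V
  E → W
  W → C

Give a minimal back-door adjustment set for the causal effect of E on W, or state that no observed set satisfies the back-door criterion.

E→W: minimal back-door set ∅.

desc(E)\{E}={C,W}; candidates ⊆ {A,D,V}.
∅: E⊥W given ∅ in G with E→· removed — back-door holds.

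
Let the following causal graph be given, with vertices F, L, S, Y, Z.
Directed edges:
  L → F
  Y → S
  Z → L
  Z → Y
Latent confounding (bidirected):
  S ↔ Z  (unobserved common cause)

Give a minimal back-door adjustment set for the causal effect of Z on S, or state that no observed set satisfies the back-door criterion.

Z→S: no observed back-door set.

desc(Z)\{Z}={F,L,S,Y}; candidates ⊆ {—}.
Z↔S: latent back-door arc(s) into Z.
size 0: {}; under {} Z still reaches {S} ∋ S.
Z↔S cannot be blocked by any observed set — no back-door set.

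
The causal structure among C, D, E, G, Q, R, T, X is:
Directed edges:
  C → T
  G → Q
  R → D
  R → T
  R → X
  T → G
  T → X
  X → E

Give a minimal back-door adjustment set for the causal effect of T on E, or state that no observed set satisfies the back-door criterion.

desc(T)\{T}={E,G,Q,X}; candidates ⊆ {C,D,R}.
size 0: {}; under {} T still reaches {C,D,E,R,X} ∋ E.
{R}: T⊥E given {R} in G with T→· removed — back-door holds.

T→E: minimal back-door set {R}.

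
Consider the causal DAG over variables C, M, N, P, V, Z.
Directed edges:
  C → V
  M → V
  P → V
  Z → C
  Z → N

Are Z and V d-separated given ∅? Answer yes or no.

No — Z and V are d-connected given ∅.

Bayes-Ball from Z | ∅ reaches {C,N,V}.
V ∈ reach(Z|∅) ⇒ Z ⊥̸ V | ∅.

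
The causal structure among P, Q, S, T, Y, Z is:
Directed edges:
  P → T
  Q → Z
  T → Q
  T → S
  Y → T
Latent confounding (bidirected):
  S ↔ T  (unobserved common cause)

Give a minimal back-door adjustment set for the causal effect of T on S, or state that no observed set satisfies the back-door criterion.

desc(T)\{T}={Q,S,Z}; candidates ⊆ {P,Y}.
T↔S: latent back-door arc(s) into T.
size 0: {}; under {} T still reaches {P,S,Y} ∋ S.
size 1: {P}, {Y}; under {P} T still reaches {S,Y} ∋ S.
size 2: {P,Y}; under {P,Y} T still reaches {S} ∋ S.
T↔S cannot be blocked by any observed set — no back-door set.

T→S: no observed back-door set.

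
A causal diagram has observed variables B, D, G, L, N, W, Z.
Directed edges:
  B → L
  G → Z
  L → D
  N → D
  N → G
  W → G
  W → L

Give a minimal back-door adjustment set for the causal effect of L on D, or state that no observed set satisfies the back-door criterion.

desc(L)\{L}={D}; candidates ⊆ {B,G,N,W,Z}.
∅: L⊥D given ∅ in G with L→· removed — back-door holds.

L→D: minimal back-door set ∅.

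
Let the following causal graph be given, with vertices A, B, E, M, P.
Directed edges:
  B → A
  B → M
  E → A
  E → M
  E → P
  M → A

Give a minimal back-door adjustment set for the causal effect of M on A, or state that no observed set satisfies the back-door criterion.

M→A: minimal back-door set {B, E}.

desc(M)\{M}={A}; candidates ⊆ {B,E,P}.
size 0: {}; under {} M still reaches {A,B,E,P} ∋ A.
size 1: {B}, {E}, {P}; under {B} M still reaches {A,E,P} ∋ A.
{B,E}: M⊥A given {B,E} in G with M→· removed — back-door holds.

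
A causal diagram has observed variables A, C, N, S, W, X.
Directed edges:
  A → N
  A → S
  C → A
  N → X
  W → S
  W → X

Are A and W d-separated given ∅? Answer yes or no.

Yes — A ⊥ W | ∅.

Bayes-Ball from A | ∅ reaches {C,N,S,X}.
W ∉ reach(A|∅) ⇒ A ⊥ W | ∅.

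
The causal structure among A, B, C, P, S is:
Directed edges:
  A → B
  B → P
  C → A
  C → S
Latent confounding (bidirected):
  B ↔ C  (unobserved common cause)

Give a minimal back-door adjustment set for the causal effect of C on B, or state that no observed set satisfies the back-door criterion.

C→B: no observed back-door set.

desc(C)\{C}={A,B,P,S}; candidates ⊆ {—}.
C↔B: latent back-door arc(s) into C.
size 0: {}; under {} C still reaches {B,P} ∋ B.
C↔B cannot be blocked by any observed set — no back-door set.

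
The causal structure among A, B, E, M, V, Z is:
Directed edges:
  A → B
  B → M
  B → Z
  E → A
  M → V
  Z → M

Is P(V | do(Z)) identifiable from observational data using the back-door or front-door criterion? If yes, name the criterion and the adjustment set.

P(V|do(Z)): backdoor, adjust for {B}.

desc(Z)\{Z}={M,V}; candidates ⊆ {A,B,E}.
size 0: {}; under {} Z still reaches {A,B,E,M,V} ∋ V.
{B}: Z⊥V given {B} in G with Z→· removed — back-door holds.
P(V|do(Z)) = Σ_{B} P(V|Z,B)·P(B).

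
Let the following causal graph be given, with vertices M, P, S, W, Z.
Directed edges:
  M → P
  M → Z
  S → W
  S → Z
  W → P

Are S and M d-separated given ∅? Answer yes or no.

Bayes-Ball from S | ∅ reaches {P,W,Z}.
M ∉ reach(S|∅) ⇒ S ⊥ M | ∅.

Yes — S ⊥ M | ∅.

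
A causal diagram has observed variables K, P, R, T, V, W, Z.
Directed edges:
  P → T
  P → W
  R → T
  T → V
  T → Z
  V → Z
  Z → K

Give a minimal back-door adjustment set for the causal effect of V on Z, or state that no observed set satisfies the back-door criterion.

desc(V)\{V}={K,Z}; candidates ⊆ {P,R,T,W}.
size 0: {}; under {} V still reaches {K,P,R,T,W,Z} ∋ Z.
{T}: V⊥Z given {T} in G with V→· removed — back-door holds.

V→Z: minimal back-door set {T}.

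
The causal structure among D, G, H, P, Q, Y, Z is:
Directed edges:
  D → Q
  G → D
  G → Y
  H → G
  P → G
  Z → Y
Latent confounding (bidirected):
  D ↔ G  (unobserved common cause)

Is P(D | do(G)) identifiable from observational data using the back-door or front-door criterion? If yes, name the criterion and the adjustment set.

P(D|do(G)): not identifiable (no BD/FD set).

desc(G)\{G}={D,Q,Y}; candidates ⊆ {H,P,Z}.
G↔D: latent back-door arc(s) into G.
size 0: {}; under {} G still reaches {D,H,P,Q} ∋ D.
size 1: {H}, {P}, {Z}; under {H} G still reaches {D,P,Q} ∋ D.
size 2: {H,P}, {H,Z}, {P,Z}; under {H,P} G still reaches {D,Q} ∋ D.
G↔D cannot be blocked by any observed set — no back-door set.
No mediator lies on a directed G→…→D path.
Neither criterion identifies P(D|do(G)) in this graph.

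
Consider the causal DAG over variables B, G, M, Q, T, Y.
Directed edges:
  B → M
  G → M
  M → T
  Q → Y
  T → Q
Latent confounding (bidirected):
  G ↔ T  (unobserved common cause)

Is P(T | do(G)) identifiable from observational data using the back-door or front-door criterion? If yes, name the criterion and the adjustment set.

desc(G)\{G}={M,Q,T,Y}; candidates ⊆ {B}.
G↔T: latent back-door arc(s) into G.
size 0: {}; under {} G still reaches {Q,T,Y} ∋ T.
size 1: {B}; under {B} G still reaches {Q,T,Y} ∋ T.
G↔T cannot be blocked by any observed set — no back-door set.
{M}: (i) intercepts every directed G→T path; (ii) no back-door G→{M}; (iii) {G} blocks every back-door {M}→T. Front-door holds.
P(T|do(G)) = Σ_{M} P(M|G) Σ_{G'} P(T|M,G')P(G').

P(T|do(G)): frontdoor, adjust for {M}.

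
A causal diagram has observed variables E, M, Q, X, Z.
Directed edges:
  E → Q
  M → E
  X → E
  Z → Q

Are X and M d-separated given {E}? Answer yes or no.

Bayes-Ball from X | {E} reaches {M}.
M ∈ reach(X|{E}) ⇒ X ⊥̸ M | {E}.

No — X and M are d-connected given {E}.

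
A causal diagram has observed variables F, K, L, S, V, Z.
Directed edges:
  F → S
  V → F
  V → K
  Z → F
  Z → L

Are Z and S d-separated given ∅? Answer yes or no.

No — Z and S are d-connected given ∅.

Bayes-Ball from Z | ∅ reaches {F,L,S}.
S ∈ reach(Z|∅) ⇒ Z ⊥̸ S | ∅.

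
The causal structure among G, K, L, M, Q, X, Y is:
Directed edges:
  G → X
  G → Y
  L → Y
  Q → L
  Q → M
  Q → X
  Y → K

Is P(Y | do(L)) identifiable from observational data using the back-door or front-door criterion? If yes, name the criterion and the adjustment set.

P(Y|do(L)): backdoor, adjust for ∅.

desc(L)\{L}={K,Y}; candidates ⊆ {G,M,Q,X}.
∅: L⊥Y given ∅ in G with L→· removed — back-door holds.
P(Y|do(L)) = P(Y|L) — no adjustment needed.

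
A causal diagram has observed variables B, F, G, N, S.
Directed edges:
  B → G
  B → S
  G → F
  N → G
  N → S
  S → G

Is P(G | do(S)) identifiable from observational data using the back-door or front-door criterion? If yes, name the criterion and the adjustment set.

desc(S)\{S}={F,G}; candidates ⊆ {B,N}.
size 0: {}; under {} S still reaches {B,F,G,N} ∋ G.
size 1: {B}, {N}; under {B} S still reaches {F,G,N} ∋ G.
{B,N}: S⊥G given {B,N} in G with S→· removed — back-door holds.
P(G|do(S)) = Σ_{B,N} P(G|S,B,N)·P(B,N).

P(G|do(S)): backdoor, adjust for {B, N}.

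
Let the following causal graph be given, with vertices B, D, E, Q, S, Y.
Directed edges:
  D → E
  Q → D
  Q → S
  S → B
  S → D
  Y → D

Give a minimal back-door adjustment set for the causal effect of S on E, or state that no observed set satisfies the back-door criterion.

S→E: minimal back-door set {Q}.

desc(S)\{S}={B,D,E}; candidates ⊆ {Q,Y}.
size 0: {}; under {} S still reaches {D,E,Q} ∋ E.
{Q}: S⊥E given {Q} in G with S→· removed — back-door holds.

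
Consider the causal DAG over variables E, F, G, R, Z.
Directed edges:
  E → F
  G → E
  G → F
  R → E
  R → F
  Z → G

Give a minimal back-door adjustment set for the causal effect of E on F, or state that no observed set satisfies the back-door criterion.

E→F: minimal back-door set {G, R}.

desc(E)\{E}={F}; candidates ⊆ {G,R,Z}.
size 0: {}; under {} E still reaches {F,G,R,Z} ∋ F.
size 1: {G}, {R}, {Z}; under {G} E still reaches {F,R} ∋ F.
{G,R}: E⊥F given {G,R} in G with E→· removed — back-door holds.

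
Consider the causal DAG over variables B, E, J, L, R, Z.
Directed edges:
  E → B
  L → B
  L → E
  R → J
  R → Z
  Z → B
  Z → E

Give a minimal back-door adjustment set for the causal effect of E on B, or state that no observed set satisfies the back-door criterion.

E→B: minimal back-door set {L, Z}.

desc(E)\{E}={B}; candidates ⊆ {J,L,R,Z}.
size 0: {}; under {} E still reaches {B,J,L,R,Z} ∋ B.
size 1: {J}, {L}, {R} …(+1); under {J} E still reaches {B,L,R,Z} ∋ B.
{L,Z}: E⊥B given {L,Z} in G with E→· removed — back-door holds.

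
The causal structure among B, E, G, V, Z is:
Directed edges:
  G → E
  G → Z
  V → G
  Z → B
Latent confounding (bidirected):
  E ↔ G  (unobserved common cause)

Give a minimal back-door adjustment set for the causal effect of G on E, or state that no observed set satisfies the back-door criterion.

G→E: no observed back-door set.

desc(G)\{G}={B,E,Z}; candidates ⊆ {V}.
G↔E: latent back-door arc(s) into G.
size 0: {}; under {} G still reaches {E,V} ∋ E.
size 1: {V}; under {V} G still reaches {E} ∋ E.
G↔E cannot be blocked by any observed set — no back-door set.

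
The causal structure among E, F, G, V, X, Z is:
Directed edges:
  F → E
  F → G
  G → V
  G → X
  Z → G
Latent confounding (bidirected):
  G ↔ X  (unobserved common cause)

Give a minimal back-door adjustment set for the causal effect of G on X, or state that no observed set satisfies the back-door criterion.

G→X: no observed back-door set.

desc(G)\{G}={V,X}; candidates ⊆ {E,F,Z}.
G↔X: latent back-door arc(s) into G.
size 0: {}; under {} G still reaches {E,F,X,Z} ∋ X.
size 1: {E}, {F}, {Z}; under {E} G still reaches {F,X,Z} ∋ X.
size 2: {E,F}, {E,Z}, {F,Z}; under {E,F} G still reaches {X,Z} ∋ X.
G↔X cannot be blocked by any observed set — no back-door set.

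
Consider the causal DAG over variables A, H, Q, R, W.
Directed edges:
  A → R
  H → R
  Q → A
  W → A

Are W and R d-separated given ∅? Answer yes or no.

No — W and R are d-connected given ∅.

Bayes-Ball from W | ∅ reaches {A,R}.
R ∈ reach(W|∅) ⇒ W ⊥̸ R | ∅.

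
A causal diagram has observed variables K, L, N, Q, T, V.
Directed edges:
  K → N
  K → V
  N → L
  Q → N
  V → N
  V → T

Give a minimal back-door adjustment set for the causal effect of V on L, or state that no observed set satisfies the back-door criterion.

V→L: minimal back-door set {K}.

desc(V)\{V}={L,N,T}; candidates ⊆ {K,Q}.
size 0: {}; under {} V still reaches {K,L,N} ∋ L.
{K}: V⊥L given {K} in G with V→· removed — back-door holds.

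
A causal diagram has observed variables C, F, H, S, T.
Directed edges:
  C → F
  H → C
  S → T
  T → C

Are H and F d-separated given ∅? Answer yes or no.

Bayes-Ball from H | ∅ reaches {C,F}.
F ∈ reach(H|∅) ⇒ H ⊥̸ F | ∅.

No — H and F are d-connected given ∅.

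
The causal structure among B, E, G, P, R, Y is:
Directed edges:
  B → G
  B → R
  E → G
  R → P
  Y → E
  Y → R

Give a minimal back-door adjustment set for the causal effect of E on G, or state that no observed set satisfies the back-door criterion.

desc(E)\{E}={G}; candidates ⊆ {B,P,R,Y}.
∅: E⊥G given ∅ in G with E→· removed — back-door holds.

E→G: minimal back-door set ∅.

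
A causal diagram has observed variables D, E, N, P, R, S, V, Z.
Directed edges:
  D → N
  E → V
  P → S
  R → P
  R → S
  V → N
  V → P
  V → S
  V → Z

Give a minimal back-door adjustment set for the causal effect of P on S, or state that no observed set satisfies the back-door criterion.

desc(P)\{P}={S}; candidates ⊆ {D,E,N,R,V,Z}.
size 0: {}; under {} P still reaches {E,N,R,S,V,Z} ∋ S.
size 1: {D}, {E}, {N} …(+3); under {D} P still reaches {E,N,R,S,V,Z} ∋ S.
{R,V}: P⊥S given {R,V} in G with P→· removed — back-door holds.

P→S: minimal back-door set {R, V}.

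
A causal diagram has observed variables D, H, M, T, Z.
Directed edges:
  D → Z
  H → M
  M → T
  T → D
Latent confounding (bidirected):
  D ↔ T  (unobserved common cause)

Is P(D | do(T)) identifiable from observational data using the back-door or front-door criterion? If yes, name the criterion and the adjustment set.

P(D|do(T)): not identifiable (no BD/FD set).

desc(T)\{T}={D,Z}; candidates ⊆ {H,M}.
T↔D: latent back-door arc(s) into T.
size 0: {}; under {} T still reaches {D,H,M,Z} ∋ D.
size 1: {H}, {M}; under {H} T still reaches {D,M,Z} ∋ D.
size 2: {H,M}; under {H,M} T still reaches {D,Z} ∋ D.
T↔D cannot be blocked by any observed set — no back-door set.
No mediator lies on a directed T→…→D path.
Neither criterion identifies P(D|do(T)) in this graph.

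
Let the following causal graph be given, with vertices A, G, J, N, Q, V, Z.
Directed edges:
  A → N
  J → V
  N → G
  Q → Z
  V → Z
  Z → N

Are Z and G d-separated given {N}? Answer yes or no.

Bayes-Ball from Z | {N} reaches {A,J,Q,V}.
G ∉ reach(Z|{N}) ⇒ Z ⊥ G | {N}.

Yes — Z ⊥ G | {N}.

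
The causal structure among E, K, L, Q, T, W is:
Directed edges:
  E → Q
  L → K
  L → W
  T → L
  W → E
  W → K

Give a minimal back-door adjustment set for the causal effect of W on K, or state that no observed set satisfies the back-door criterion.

W→K: minimal back-door set {L}.

desc(W)\{W}={E,K,Q}; candidates ⊆ {L,T}.
size 0: {}; under {} W still reaches {K,L,T} ∋ K.
{L}: W⊥K given {L} in G with W→· removed — back-door holds.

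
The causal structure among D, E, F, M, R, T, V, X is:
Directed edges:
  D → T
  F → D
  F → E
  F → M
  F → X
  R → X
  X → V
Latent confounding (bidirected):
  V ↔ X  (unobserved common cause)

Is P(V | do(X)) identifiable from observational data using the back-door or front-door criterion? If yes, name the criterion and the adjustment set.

desc(X)\{X}={V}; candidates ⊆ {D,E,F,M,R,T}.
X↔V: latent back-door arc(s) into X.
size 0: {}; under {} X still reaches {D,E,F,M,R,T,V} ∋ V.
size 1: {D}, {E}, {F} …(+3); under {D} X still reaches {E,F,M,R,V} ∋ V.
size 2: {D,E}, {D,F}, {D,M} …(+12); under {D,E} X still reaches {F,M,R,V} ∋ V.
X↔V cannot be blocked by any observed set — no back-door set.
No mediator lies on a directed X→…→V path.
Neither criterion identifies P(V|do(X)) in this graph.

P(V|do(X)): not identifiable (no BD/FD set).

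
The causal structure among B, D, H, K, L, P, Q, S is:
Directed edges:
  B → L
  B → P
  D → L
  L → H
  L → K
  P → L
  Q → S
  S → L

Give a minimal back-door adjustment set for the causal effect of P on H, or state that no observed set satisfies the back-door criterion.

desc(P)\{P}={H,K,L}; candidates ⊆ {B,D,Q,S}.
size 0: {}; under {} P still reaches {B,H,K,L} ∋ H.
{B}: P⊥H given {B} in G with P→· removed — back-door holds.

P→H: minimal back-door set {B}.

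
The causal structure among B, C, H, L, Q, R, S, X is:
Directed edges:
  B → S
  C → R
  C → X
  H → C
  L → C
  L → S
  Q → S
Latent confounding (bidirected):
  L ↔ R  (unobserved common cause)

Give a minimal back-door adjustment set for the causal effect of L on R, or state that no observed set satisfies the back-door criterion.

desc(L)\{L}={C,R,S,X}; candidates ⊆ {B,H,Q}.
L↔R: latent back-door arc(s) into L.
size 0: {}; under {} L still reaches {R} ∋ R.
size 1: {B}, {H}, {Q}; under {B} L still reaches {R} ∋ R.
size 2: {B,H}, {B,Q}, {H,Q}; under {B,H} L still reaches {R} ∋ R.
L↔R cannot be blocked by any observed set — no back-door set.

L→R: no observed back-door set.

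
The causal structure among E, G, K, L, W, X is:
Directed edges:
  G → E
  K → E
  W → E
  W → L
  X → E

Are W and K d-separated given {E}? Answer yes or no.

Bayes-Ball from W | {E} reaches {G,K,L,X}.
K ∈ reach(W|{E}) ⇒ W ⊥̸ K | {E}.

No — W and K are d-connected given {E}.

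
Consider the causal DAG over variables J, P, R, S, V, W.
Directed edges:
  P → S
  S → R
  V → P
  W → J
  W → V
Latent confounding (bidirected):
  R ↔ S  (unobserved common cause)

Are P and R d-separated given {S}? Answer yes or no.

No — P and R are d-connected given {S}.

Bayes-Ball from P | {S} reaches {J,R,V,W}.
R ∈ reach(P|{S}) ⇒ P ⊥̸ R | {S}.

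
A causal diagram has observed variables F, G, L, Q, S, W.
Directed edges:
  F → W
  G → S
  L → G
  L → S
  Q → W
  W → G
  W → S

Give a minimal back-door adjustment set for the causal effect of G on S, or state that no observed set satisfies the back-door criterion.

desc(G)\{G}={S}; candidates ⊆ {F,L,Q,W}.
size 0: {}; under {} G still reaches {F,L,Q,S,W} ∋ S.
size 1: {F}, {L}, {Q} …(+1); under {F} G still reaches {L,Q,S,W} ∋ S.
{L,W}: G⊥S given {L,W} in G with G→· removed — back-door holds.

G→S: minimal back-door set {L, W}.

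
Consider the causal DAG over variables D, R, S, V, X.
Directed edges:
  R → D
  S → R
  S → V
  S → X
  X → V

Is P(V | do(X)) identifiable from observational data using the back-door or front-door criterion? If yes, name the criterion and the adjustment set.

P(V|do(X)): backdoor, adjust for {S}.

desc(X)\{X}={V}; candidates ⊆ {D,R,S}.
size 0: {}; under {} X still reaches {D,R,S,V} ∋ V.
{S}: X⊥V given {S} in G with X→· removed — back-door holds.
P(V|do(X)) = Σ_{S} P(V|X,S)·P(S).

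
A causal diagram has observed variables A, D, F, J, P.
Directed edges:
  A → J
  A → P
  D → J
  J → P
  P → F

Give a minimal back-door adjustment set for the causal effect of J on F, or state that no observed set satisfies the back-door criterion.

desc(J)\{J}={F,P}; candidates ⊆ {A,D}.
size 0: {}; under {} J still reaches {A,D,F,P} ∋ F.
{A}: J⊥F given {A} in G with J→· removed — back-door holds.

J→F: minimal back-door set {A}.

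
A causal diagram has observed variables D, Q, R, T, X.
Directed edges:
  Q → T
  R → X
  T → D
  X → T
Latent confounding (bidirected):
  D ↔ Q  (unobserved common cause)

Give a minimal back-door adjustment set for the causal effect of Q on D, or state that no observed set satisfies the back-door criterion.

desc(Q)\{Q}={D,T}; candidates ⊆ {R,X}.
Q↔D: latent back-door arc(s) into Q.
size 0: {}; under {} Q still reaches {D} ∋ D.
size 1: {R}, {X}; under {R} Q still reaches {D} ∋ D.
size 2: {R,X}; under {R,X} Q still reaches {D} ∋ D.
Q↔D cannot be blocked by any observed set — no back-door set.

Q→D: no observed back-door set.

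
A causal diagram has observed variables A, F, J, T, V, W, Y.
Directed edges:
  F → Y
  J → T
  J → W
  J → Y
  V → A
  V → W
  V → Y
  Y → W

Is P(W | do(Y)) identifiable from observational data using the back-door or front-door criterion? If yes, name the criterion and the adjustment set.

desc(Y)\{Y}={W}; candidates ⊆ {A,F,J,T,V}.
size 0: {}; under {} Y still reaches {A,F,J,T,V,W} ∋ W.
size 1: {A}, {F}, {J} …(+2); under {A} Y still reaches {F,J,T,V,W} ∋ W.
{J,V}: Y⊥W given {J,V} in G with Y→· removed — back-door holds.
P(W|do(Y)) = Σ_{J,V} P(W|Y,J,V)·P(J,V).

P(W|do(Y)): backdoor, adjust for {J, V}.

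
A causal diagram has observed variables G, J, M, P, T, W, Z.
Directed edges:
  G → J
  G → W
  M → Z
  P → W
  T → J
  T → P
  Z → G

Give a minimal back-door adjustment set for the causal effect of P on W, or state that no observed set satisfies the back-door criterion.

P→W: minimal back-door set ∅.

desc(P)\{P}={W}; candidates ⊆ {G,J,M,T,Z}.
∅: P⊥W given ∅ in G with P→· removed — back-door holds.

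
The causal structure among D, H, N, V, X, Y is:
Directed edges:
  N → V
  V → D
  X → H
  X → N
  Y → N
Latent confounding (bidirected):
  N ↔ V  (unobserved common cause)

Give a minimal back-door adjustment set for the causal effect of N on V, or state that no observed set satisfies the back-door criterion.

desc(N)\{N}={D,V}; candidates ⊆ {H,X,Y}.
N↔V: latent back-door arc(s) into N.
size 0: {}; under {} N still reaches {D,H,V,X,Y} ∋ V.
size 1: {H}, {X}, {Y}; under {H} N still reaches {D,V,X,Y} ∋ V.
size 2: {H,X}, {H,Y}, {X,Y}; under {H,X} N still reaches {D,V,Y} ∋ V.
N↔V cannot be blocked by any observed set — no back-door set.

N→V: no observed back-door set.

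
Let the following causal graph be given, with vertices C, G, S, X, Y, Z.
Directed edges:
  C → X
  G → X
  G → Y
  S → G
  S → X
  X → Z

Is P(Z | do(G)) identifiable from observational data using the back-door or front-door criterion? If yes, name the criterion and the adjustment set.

P(Z|do(G)): backdoor, adjust for {S}.

desc(G)\{G}={X,Y,Z}; candidates ⊆ {C,S}.
size 0: {}; under {} G still reaches {S,X,Z} ∋ Z.
{S}: G⊥Z given {S} in G with G→· removed — back-door holds.
P(Z|do(G)) = Σ_{S} P(Z|G,S)·P(S).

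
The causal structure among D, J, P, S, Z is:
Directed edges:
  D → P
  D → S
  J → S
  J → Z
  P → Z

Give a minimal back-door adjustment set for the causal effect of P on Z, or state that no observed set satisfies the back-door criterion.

desc(P)\{P}={Z}; candidates ⊆ {D,J,S}.
∅: P⊥Z given ∅ in G with P→· removed — back-door holds.

P→Z: minimal back-door set ∅.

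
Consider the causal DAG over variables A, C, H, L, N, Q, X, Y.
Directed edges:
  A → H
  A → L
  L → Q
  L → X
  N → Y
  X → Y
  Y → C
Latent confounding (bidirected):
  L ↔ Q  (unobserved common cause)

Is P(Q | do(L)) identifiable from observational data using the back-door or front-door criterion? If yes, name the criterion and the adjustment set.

P(Q|do(L)): not identifiable (no BD/FD set).

desc(L)\{L}={C,Q,X,Y}; candidates ⊆ {A,H,N}.
L↔Q: latent back-door arc(s) into L.
size 0: {}; under {} L still reaches {A,H,Q} ∋ Q.
size 1: {A}, {H}, {N}; under {A} L still reaches {Q} ∋ Q.
size 2: {A,H}, {A,N}, {H,N}; under {A,H} L still reaches {Q} ∋ Q.
L↔Q cannot be blocked by any observed set — no back-door set.
No mediator lies on a directed L→…→Q path.
Neither criterion identifies P(Q|do(L)) in this graph.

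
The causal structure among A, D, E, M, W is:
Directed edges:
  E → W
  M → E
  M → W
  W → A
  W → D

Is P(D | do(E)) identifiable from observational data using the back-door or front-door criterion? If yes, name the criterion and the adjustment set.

desc(E)\{E}={A,D,W}; candidates ⊆ {M}.
size 0: {}; under {} E still reaches {A,D,M,W} ∋ D.
{M}: E⊥D given {M} in G with E→· removed — back-door holds.
P(D|do(E)) = Σ_{M} P(D|E,M)·P(M).

P(D|do(E)): backdoor, adjust for {M}.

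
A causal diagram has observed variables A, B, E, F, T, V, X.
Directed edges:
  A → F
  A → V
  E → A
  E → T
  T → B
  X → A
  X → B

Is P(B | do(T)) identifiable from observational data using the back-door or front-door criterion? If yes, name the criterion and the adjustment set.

P(B|do(T)): backdoor, adjust for ∅.

desc(T)\{T}={B}; candidates ⊆ {A,E,F,V,X}.
∅: T⊥B given ∅ in G with T→· removed — back-door holds.
P(B|do(T)) = P(B|T) — no adjustment needed.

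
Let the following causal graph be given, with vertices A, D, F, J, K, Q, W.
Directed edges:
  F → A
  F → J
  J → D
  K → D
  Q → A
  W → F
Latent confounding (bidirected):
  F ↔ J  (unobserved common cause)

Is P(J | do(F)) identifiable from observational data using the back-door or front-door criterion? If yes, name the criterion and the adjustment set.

desc(F)\{F}={A,D,J}; candidates ⊆ {K,Q,W}.
F↔J: latent back-door arc(s) into F.
size 0: {}; under {} F still reaches {D,J,W} ∋ J.
size 1: {K}, {Q}, {W}; under {K} F still reaches {D,J,W} ∋ J.
size 2: {K,Q}, {K,W}, {Q,W}; under {K,Q} F still reaches {D,J,W} ∋ J.
F↔J cannot be blocked by any observed set — no back-door set.
No mediator lies on a directed F→…→J path.
Neither criterion identifies P(J|do(F)) in this graph.

P(J|do(F)): not identifiable (no BD/FD set).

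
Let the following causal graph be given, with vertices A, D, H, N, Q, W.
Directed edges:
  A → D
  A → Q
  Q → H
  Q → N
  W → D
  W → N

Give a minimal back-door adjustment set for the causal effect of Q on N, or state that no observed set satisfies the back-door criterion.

Q→N: minimal back-door set ∅.

desc(Q)\{Q}={H,N}; candidates ⊆ {A,D,W}.
∅: Q⊥N given ∅ in G with Q→· removed — back-door holds.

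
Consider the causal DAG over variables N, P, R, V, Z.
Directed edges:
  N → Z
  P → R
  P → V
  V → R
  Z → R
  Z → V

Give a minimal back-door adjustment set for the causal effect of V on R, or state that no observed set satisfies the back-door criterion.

desc(V)\{V}={R}; candidates ⊆ {N,P,Z}.
size 0: {}; under {} V still reaches {N,P,R,Z} ∋ R.
size 1: {N}, {P}, {Z}; under {N} V still reaches {P,R,Z} ∋ R.
{P,Z}: V⊥R given {P,Z} in G with V→· removed — back-door holds.

V→R: minimal back-door set {P, Z}.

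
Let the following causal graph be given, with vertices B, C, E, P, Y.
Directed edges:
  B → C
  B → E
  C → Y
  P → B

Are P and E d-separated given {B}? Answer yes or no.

Bayes-Ball from P | {B} reaches ∅.
E ∉ reach(P|{B}) ⇒ P ⊥ E | {B}.

Yes — P ⊥ E | {B}.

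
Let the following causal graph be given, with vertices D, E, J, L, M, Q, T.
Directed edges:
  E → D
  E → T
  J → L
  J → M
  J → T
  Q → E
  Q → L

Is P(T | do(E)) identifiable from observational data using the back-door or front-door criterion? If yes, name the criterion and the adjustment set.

desc(E)\{E}={D,T}; candidates ⊆ {J,L,M,Q}.
∅: E⊥T given ∅ in G with E→· removed — back-door holds.
P(T|do(E)) = P(T|E) — no adjustment needed.

P(T|do(E)): backdoor, adjust for ∅.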